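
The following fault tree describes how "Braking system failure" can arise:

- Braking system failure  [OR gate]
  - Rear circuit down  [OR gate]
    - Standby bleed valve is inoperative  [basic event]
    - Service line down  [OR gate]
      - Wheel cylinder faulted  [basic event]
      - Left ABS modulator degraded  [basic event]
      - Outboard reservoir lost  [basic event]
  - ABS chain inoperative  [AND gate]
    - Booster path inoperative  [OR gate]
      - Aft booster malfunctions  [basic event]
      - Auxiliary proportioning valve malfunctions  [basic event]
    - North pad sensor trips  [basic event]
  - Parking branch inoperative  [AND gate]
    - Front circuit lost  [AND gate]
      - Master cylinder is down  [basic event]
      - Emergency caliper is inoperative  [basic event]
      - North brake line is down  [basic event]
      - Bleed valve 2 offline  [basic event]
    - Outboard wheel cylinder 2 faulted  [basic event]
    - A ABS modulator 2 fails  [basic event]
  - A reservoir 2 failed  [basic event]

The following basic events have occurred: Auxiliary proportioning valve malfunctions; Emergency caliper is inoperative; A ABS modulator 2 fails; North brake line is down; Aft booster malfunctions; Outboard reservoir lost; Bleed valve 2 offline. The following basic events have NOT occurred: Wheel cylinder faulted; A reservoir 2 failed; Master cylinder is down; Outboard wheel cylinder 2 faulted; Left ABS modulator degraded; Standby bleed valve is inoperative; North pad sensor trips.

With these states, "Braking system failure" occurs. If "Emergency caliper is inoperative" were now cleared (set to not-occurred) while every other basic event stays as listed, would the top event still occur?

Counterfactual: set "Emergency caliper is inoperative" to not occurred.
Service line down [OR]: Wheel cylinder faulted=not, Left ABS modulator degraded=not, Outboard reservoir lost=occurs → at least one input occurs → occurs.
Rear circuit down [OR]: Standby bleed valve is inoperative=not, Service line down=occurs → at least one input occurs → occurs.
Booster path inoperative [OR]: Aft booster malfunctions=occurs, Auxiliary proportioning valve malfunctions=occurs → at least one input occurs → occurs.
ABS chain inoperative [AND]: Booster path inoperative=occurs, North pad sensor trips=not → not all inputs occur → does not occur.
Front circuit lost [AND]: Master cylinder is down=not, Emergency caliper is inoperative=not, North brake line is down=occurs, Bleed valve 2 offline=occurs → not all inputs occur → does not occur.
Parking branch inoperative [AND]: Front circuit lost=not, Outboard wheel cylinder 2 faulted=not, A ABS modulator 2 fails=occurs → not all inputs occur → does not occur.
Braking system failure [OR]: Rear circuit down=occurs, ABS chain inoperative=not, Parking branch inoperative=not, A reservoir 2 failed=not → at least one input occurs → occurs.

Yes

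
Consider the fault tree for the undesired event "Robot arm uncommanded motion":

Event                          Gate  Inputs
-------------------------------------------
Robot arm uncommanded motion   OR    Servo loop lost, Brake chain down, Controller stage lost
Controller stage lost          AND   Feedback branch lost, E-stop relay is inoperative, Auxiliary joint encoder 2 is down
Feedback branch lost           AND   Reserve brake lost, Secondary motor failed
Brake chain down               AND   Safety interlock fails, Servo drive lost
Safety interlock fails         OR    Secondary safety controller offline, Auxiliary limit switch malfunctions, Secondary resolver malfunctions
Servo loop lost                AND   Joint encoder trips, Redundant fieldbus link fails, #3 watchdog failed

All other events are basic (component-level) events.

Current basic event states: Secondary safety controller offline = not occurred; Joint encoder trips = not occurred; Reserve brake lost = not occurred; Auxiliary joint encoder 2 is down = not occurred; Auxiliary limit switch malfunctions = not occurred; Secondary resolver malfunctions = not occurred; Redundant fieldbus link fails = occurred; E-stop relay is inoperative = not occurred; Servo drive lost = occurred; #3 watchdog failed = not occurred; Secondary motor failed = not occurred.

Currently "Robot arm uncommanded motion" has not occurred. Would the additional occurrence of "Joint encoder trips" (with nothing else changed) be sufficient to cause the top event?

Counterfactual: set "Joint encoder trips" to occurred.
Servo loop lost [AND]: Joint encoder trips=occurs, Redundant fieldbus link fails=occurs, #3 watchdog failed=not → not all inputs occur → does not occur.
Safety interlock fails [OR]: Secondary safety controller offline=not, Auxiliary limit switch malfunctions=not, Secondary resolver malfunctions=not → no input occurs → does not occur.
Brake chain down [AND]: Safety interlock fails=not, Servo drive lost=occurs → not all inputs occur → does not occur.
Feedback branch lost [AND]: Reserve brake lost=not, Secondary motor failed=not → not all inputs occur → does not occur.
Controller stage lost [AND]: Feedback branch lost=not, E-stop relay is inoperative=not, Auxiliary joint encoder 2 is down=not → not all inputs occur → does not occur.
Robot arm uncommanded motion [OR]: Servo loop lost=not, Brake chain down=not, Controller stage lost=not → no input occurs → does not occur.

No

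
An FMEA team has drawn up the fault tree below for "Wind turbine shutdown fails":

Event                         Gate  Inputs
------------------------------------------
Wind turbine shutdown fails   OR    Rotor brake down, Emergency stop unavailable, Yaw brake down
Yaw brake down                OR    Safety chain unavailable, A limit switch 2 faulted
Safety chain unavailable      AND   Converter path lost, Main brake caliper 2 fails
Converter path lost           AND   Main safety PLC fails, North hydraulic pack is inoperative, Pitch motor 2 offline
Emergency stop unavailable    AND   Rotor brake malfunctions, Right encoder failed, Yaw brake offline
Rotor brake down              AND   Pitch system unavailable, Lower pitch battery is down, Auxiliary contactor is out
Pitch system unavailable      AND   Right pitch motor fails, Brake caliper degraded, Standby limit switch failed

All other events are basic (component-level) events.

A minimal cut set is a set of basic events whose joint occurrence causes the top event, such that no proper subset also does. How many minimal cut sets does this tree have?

Pitch system unavailable [AND]: one cut set from each child combined → 1 × 1 × 1 = 1 cut set(s).
Rotor brake down [AND]: one cut set from each child combined → 1 × 1 × 1 = 1 cut set(s).
Emergency stop unavailable [AND]: one cut set from each child combined → 1 × 1 × 1 = 1 cut set(s).
Converter path lost [AND]: one cut set from each child combined → 1 × 1 × 1 = 1 cut set(s).
Safety chain unavailable [AND]: one cut set from each child combined → 1 × 1 = 1 cut set(s).
Yaw brake down [OR]: union of children's cut sets → 2 cut set(s).
Wind turbine shutdown fails [OR]: union of children's cut sets → 4 cut set(s).
Minimal cut sets: {Auxiliary contactor is out, Brake caliper degraded, Lower pitch battery is down, Right pitch motor fails, Standby limit switch failed}; {Right encoder failed, Rotor brake malfunctions, Yaw brake offline}; {Main brake caliper 2 fails, Main safety PLC fails, North hydraulic pack is inoperative, Pitch motor 2 offline}; {A limit switch 2 faulted}.

4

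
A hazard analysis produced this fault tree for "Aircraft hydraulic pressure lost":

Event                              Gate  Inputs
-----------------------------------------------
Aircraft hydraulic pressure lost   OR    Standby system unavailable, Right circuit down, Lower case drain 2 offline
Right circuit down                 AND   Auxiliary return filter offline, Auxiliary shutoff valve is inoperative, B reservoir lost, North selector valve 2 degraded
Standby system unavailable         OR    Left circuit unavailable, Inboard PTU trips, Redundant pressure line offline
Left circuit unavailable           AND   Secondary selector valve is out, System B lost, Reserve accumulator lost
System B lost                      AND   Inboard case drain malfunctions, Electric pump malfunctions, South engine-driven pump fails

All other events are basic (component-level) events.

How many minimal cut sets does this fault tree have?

5

System B lost [AND]: one cut set from each child combined → 1 × 1 × 1 = 1 cut set(s).
Left circuit unavailable [AND]: one cut set from each child combined → 1 × 1 × 1 = 1 cut set(s).
Standby system unavailable [OR]: union of children's cut sets → 3 cut set(s).
Right circuit down [AND]: one cut set from each child combined → 1 × 1 × 1 × 1 = 1 cut set(s).
Aircraft hydraulic pressure lost [OR]: union of children's cut sets → 5 cut set(s).
Minimal cut sets: {Electric pump malfunctions, Inboard case drain malfunctions, Reserve accumulator lost, Secondary selector valve is out, South engine-driven pump fails}; {Inboard PTU trips}; {Redundant pressure line offline}; {Auxiliary return filter offline, Auxiliary shutoff valve is inoperative, B reservoir lost, North selector valve 2 degraded}; {Lower case drain 2 offline}.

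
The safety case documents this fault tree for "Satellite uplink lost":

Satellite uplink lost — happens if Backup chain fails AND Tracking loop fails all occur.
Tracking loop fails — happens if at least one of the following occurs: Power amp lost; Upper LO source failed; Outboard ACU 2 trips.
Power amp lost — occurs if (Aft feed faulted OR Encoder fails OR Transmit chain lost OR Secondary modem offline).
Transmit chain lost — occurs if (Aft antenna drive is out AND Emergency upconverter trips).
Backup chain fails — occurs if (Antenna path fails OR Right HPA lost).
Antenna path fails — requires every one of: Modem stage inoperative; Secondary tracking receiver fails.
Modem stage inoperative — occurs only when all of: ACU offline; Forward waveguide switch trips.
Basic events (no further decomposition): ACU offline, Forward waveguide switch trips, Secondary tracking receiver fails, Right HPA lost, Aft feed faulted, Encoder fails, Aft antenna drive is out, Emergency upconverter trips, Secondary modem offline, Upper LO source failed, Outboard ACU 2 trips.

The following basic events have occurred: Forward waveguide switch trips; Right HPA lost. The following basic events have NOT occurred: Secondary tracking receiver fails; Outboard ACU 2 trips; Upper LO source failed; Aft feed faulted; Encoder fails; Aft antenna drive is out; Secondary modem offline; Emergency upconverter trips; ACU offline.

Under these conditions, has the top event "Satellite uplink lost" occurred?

No

Modem stage inoperative [AND]: ACU offline=not, Forward waveguide switch trips=occurs → not all inputs occur → does not occur.
Antenna path fails [AND]: Modem stage inoperative=not, Secondary tracking receiver fails=not → not all inputs occur → does not occur.
Backup chain fails [OR]: Antenna path fails=not, Right HPA lost=occurs → at least one input occurs → occurs.
Transmit chain lost [AND]: Aft antenna drive is out=not, Emergency upconverter trips=not → not all inputs occur → does not occur.
Power amp lost [OR]: Aft feed faulted=not, Encoder fails=not, Transmit chain lost=not, Secondary modem offline=not → no input occurs → does not occur.
Tracking loop fails [OR]: Power amp lost=not, Upper LO source failed=not, Outboard ACU 2 trips=not → no input occurs → does not occur.
Satellite uplink lost [AND]: Backup chain fails=occurs, Tracking loop fails=not → not all inputs occur → does not occur.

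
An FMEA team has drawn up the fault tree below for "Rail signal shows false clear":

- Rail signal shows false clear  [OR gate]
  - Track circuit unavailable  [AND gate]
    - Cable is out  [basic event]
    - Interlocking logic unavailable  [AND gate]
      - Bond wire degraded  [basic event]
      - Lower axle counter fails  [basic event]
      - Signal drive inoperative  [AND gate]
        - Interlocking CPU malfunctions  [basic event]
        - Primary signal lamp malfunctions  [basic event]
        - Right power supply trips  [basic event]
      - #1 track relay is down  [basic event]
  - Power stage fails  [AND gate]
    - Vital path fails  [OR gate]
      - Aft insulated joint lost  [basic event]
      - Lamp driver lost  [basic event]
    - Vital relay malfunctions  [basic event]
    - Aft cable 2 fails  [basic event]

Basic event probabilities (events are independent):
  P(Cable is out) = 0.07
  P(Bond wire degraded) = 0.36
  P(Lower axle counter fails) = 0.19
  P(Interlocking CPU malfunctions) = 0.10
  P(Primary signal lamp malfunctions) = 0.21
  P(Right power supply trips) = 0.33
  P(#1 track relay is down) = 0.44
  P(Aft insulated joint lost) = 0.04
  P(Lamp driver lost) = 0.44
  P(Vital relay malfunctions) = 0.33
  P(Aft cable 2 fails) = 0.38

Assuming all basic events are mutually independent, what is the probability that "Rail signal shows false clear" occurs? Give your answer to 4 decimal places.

P(Signal drive inoperative) [AND] = 0.10 × 0.21 × 0.33 = 0.006930
P(Interlocking logic unavailable) [AND] = 0.36 × 0.19 × 0.006930 × 0.44 = 0.000209
P(Track circuit unavailable) [AND] = 0.07 × 0.000209 = 0.000015
P(Vital path fails) [OR] = 1 − (1−0.04) × (1−0.44) = 0.462400
P(Power stage fails) [AND] = 0.462400 × 0.33 × 0.38 = 0.057985
P(Rail signal shows false clear) [OR] = 1 − (1−0.000015) × (1−0.057985) = 0.057999
Rounded to 4 decimal places: P(Rail signal shows false clear) ≈ 0.0580.

0.0580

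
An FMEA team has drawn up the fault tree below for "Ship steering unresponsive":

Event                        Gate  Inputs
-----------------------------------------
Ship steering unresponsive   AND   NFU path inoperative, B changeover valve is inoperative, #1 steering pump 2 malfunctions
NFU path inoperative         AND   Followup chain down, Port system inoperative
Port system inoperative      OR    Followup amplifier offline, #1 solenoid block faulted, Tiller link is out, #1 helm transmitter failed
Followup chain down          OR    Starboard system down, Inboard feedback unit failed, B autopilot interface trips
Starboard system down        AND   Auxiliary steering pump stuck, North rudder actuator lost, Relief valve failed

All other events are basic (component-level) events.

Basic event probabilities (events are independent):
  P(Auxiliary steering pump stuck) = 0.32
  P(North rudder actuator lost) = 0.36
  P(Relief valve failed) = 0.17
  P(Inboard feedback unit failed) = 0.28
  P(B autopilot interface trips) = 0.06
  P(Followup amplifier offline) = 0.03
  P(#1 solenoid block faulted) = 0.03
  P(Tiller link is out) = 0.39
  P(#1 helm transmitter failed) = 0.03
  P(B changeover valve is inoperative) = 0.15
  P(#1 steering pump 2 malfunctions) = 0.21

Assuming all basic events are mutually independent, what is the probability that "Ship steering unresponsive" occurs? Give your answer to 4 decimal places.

0.0047

P(Starboard system down) [AND] = 0.32 × 0.36 × 0.17 = 0.019584
P(Followup chain down) [OR] = 1 − (1−0.019584) × (1−0.28) × (1−0.06) = 0.336454
P(Port system inoperative) [OR] = 1 − (1−0.03) × (1−0.03) × (1−0.39) × (1−0.03) = 0.443269
P(NFU path inoperative) [AND] = 0.336454 × 0.443269 = 0.149140
P(Ship steering unresponsive) [AND] = 0.149140 × 0.15 × 0.21 = 0.004698
Rounded to 4 decimal places: P(Ship steering unresponsive) ≈ 0.0047.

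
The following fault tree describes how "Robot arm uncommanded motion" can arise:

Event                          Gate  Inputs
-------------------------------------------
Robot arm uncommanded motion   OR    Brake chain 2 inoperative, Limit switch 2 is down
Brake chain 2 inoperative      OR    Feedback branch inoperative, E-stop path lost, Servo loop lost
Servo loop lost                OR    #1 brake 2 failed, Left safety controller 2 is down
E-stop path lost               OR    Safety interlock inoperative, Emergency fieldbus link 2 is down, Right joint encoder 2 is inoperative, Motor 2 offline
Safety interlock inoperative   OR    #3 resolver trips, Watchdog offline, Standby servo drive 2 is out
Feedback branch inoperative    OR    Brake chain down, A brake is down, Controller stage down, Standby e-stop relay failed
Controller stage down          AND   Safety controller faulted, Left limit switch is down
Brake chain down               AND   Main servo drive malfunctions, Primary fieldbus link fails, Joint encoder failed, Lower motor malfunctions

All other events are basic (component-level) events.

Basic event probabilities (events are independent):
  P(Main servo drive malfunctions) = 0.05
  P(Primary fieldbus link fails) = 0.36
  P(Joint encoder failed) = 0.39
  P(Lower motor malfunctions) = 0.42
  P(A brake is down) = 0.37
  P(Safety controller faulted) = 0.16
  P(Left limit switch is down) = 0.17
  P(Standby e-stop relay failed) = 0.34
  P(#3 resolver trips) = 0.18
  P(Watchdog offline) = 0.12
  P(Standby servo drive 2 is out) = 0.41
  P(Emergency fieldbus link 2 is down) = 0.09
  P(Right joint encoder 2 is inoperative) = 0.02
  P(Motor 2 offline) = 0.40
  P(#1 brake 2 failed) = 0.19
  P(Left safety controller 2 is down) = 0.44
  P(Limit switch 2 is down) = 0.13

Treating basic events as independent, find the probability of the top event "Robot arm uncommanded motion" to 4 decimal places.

P(Brake chain down) [AND] = 0.05 × 0.36 × 0.39 × 0.42 = 0.002948
P(Controller stage down) [AND] = 0.16 × 0.17 = 0.027200
P(Feedback branch inoperative) [OR] = 1 − (1−0.002948) × (1−0.37) × (1−0.027200) × (1−0.34) = 0.596702
P(Safety interlock inoperative) [OR] = 1 − (1−0.18) × (1−0.12) × (1−0.41) = 0.574256
P(E-stop path lost) [OR] = 1 − (1−0.574256) × (1−0.09) × (1−0.02) × (1−0.40) = 0.772193
P(Servo loop lost) [OR] = 1 − (1−0.19) × (1−0.44) = 0.546400
P(Brake chain 2 inoperative) [OR] = 1 − (1−0.596702) × (1−0.772193) × (1−0.546400) = 0.958326
P(Robot arm uncommanded motion) [OR] = 1 − (1−0.958326) × (1−0.13) = 0.963744
Rounded to 4 decimal places: P(Robot arm uncommanded motion) ≈ 0.9637.

0.9637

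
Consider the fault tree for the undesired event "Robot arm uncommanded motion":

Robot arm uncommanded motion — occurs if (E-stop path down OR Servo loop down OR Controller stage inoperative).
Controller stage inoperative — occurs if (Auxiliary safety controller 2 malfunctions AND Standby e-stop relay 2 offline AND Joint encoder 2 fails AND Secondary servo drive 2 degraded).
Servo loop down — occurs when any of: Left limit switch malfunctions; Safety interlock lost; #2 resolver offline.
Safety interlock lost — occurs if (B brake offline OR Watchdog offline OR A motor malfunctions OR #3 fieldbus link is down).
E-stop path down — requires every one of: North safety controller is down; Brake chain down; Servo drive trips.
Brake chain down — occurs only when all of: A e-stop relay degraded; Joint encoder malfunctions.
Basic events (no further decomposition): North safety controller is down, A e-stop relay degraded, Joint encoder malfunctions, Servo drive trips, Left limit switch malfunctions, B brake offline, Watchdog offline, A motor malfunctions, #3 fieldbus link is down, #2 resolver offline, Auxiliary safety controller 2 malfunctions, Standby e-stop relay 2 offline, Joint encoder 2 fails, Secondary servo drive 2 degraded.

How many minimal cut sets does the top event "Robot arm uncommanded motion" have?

Brake chain down [AND]: one cut set from each child combined → 1 × 1 = 1 cut set(s).
E-stop path down [AND]: one cut set from each child combined → 1 × 1 × 1 = 1 cut set(s).
Safety interlock lost [OR]: union of children's cut sets → 4 cut set(s).
Servo loop down [OR]: union of children's cut sets → 6 cut set(s).
Controller stage inoperative [AND]: one cut set from each child combined → 1 × 1 × 1 × 1 = 1 cut set(s).
Robot arm uncommanded motion [OR]: union of children's cut sets → 8 cut set(s).
Minimal cut sets: {A e-stop relay degraded, Joint encoder malfunctions, North safety controller is down, Servo drive trips}; {Left limit switch malfunctions}; {B brake offline}; {Watchdog offline}; {A motor malfunctions}; {#3 fieldbus link is down}; {#2 resolver offline}; {Auxiliary safety controller 2 malfunctions, Joint encoder 2 fails, Secondary servo drive 2 degraded, Standby e-stop relay 2 offline}.

8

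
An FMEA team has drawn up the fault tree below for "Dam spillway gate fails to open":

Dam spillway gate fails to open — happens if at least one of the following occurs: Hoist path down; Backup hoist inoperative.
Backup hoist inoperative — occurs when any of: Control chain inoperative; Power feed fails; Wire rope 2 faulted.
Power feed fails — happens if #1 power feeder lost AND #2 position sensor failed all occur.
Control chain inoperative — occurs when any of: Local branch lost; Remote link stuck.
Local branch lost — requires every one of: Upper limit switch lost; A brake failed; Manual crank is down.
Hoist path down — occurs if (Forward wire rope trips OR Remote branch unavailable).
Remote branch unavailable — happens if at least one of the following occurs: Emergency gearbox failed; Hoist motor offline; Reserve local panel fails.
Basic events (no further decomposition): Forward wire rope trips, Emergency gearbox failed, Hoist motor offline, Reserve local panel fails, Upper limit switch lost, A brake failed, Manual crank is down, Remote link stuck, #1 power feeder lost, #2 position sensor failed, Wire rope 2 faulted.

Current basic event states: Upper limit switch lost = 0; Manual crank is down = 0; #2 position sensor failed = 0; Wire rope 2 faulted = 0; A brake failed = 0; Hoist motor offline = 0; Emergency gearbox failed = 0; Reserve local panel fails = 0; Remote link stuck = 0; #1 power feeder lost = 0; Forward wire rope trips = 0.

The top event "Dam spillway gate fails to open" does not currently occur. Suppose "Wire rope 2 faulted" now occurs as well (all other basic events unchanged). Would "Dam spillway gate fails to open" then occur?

Yes

Counterfactual: set "Wire rope 2 faulted" to occurred.
Remote branch unavailable [OR]: Emergency gearbox failed=not, Hoist motor offline=not, Reserve local panel fails=not → no input occurs → does not occur.
Hoist path down [OR]: Forward wire rope trips=not, Remote branch unavailable=not → no input occurs → does not occur.
Local branch lost [AND]: Upper limit switch lost=not, A brake failed=not, Manual crank is down=not → not all inputs occur → does not occur.
Control chain inoperative [OR]: Local branch lost=not, Remote link stuck=not → no input occurs → does not occur.
Power feed fails [AND]: #1 power feeder lost=not, #2 position sensor failed=not → not all inputs occur → does not occur.
Backup hoist inoperative [OR]: Control chain inoperative=not, Power feed fails=not, Wire rope 2 faulted=occurs → at least one input occurs → occurs.
Dam spillway gate fails to open [OR]: Hoist path down=not, Backup hoist inoperative=occurs → at least one input occurs → occurs.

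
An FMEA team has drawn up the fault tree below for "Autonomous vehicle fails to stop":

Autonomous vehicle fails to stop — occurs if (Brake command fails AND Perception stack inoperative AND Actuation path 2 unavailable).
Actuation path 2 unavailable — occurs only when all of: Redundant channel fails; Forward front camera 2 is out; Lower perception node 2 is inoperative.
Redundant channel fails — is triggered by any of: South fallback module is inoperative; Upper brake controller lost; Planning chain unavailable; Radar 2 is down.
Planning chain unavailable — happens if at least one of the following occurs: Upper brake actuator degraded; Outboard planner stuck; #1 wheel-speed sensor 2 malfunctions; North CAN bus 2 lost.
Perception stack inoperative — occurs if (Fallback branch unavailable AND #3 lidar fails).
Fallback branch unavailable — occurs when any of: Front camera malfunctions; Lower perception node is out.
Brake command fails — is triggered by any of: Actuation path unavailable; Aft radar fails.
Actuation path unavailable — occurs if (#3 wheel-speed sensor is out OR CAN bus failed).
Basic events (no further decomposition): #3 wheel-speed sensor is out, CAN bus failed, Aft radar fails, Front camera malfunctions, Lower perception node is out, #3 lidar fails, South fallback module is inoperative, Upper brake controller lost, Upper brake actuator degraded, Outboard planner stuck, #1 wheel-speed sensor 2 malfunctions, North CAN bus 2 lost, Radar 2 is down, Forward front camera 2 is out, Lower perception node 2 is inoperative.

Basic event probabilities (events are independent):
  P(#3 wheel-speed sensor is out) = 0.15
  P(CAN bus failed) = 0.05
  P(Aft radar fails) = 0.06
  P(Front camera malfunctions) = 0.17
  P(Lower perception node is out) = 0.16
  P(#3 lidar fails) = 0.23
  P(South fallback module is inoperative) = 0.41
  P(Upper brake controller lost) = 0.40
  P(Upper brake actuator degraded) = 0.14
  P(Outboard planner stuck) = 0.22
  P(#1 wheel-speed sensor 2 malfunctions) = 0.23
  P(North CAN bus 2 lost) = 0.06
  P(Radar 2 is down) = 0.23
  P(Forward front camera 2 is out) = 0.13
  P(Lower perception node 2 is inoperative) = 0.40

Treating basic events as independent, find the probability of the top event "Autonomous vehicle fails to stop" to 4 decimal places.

P(Actuation path unavailable) [OR] = 1 − (1−0.15) × (1−0.05) = 0.192500
P(Brake command fails) [OR] = 1 − (1−0.192500) × (1−0.06) = 0.240950
P(Fallback branch unavailable) [OR] = 1 − (1−0.17) × (1−0.16) = 0.302800
P(Perception stack inoperative) [AND] = 0.302800 × 0.23 = 0.069644
P(Planning chain unavailable) [OR] = 1 − (1−0.14) × (1−0.22) × (1−0.23) × (1−0.06) = 0.514475
P(Redundant channel fails) [OR] = 1 − (1−0.41) × (1−0.40) × (1−0.514475) × (1−0.23) = 0.867656
P(Actuation path 2 unavailable) [AND] = 0.867656 × 0.13 × 0.40 = 0.045118
P(Autonomous vehicle fails to stop) [AND] = 0.240950 × 0.069644 × 0.045118 = 0.000757
Rounded to 4 decimal places: P(Autonomous vehicle fails to stop) ≈ 0.0008.

0.0008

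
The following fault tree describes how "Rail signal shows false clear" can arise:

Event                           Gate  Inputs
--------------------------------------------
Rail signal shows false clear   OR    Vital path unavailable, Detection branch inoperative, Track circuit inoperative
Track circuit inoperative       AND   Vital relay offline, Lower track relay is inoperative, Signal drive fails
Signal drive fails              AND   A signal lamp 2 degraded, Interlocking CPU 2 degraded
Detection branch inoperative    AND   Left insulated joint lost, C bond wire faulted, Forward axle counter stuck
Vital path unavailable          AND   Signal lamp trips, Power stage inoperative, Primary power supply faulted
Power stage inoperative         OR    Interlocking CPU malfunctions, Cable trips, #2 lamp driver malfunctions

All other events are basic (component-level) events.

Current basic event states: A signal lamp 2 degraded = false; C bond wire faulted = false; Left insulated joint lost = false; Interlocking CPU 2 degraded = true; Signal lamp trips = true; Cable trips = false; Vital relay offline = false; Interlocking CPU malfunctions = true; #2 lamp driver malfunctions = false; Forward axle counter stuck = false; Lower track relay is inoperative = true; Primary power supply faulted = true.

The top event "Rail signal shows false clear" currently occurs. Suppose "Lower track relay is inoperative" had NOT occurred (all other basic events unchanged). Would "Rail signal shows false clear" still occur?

Yes

Counterfactual: set "Lower track relay is inoperative" to not occurred.
Power stage inoperative [OR]: Interlocking CPU malfunctions=occurs, Cable trips=not, #2 lamp driver malfunctions=not → at least one input occurs → occurs.
Vital path unavailable [AND]: Signal lamp trips=occurs, Power stage inoperative=occurs, Primary power supply faulted=occurs → all inputs occur → occurs.
Detection branch inoperative [AND]: Left insulated joint lost=not, C bond wire faulted=not, Forward axle counter stuck=not → not all inputs occur → does not occur.
Signal drive fails [AND]: A signal lamp 2 degraded=not, Interlocking CPU 2 degraded=occurs → not all inputs occur → does not occur.
Track circuit inoperative [AND]: Vital relay offline=not, Lower track relay is inoperative=not, Signal drive fails=not → not all inputs occur → does not occur.
Rail signal shows false clear [OR]: Vital path unavailable=occurs, Detection branch inoperative=not, Track circuit inoperative=not → at least one input occurs → occurs.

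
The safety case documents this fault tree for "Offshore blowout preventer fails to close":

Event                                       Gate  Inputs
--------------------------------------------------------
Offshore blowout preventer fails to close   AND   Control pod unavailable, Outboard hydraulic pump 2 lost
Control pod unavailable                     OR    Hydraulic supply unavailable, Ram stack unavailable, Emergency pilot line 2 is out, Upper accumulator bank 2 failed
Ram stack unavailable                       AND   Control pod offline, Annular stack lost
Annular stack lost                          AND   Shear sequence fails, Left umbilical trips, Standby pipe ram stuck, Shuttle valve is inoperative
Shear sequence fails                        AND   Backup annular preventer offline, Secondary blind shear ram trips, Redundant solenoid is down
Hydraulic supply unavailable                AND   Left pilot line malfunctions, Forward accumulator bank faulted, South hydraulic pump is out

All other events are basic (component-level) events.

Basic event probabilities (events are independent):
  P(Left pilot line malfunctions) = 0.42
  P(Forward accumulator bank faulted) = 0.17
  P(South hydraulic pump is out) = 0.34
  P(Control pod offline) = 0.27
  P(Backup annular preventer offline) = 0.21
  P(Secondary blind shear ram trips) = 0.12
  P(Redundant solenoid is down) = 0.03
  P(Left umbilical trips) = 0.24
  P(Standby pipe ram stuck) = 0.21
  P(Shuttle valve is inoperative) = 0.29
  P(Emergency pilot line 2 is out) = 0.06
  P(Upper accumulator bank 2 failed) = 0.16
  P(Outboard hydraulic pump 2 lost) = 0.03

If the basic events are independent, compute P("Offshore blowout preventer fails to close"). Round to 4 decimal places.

P(Hydraulic supply unavailable) [AND] = 0.42 × 0.17 × 0.34 = 0.024276
P(Shear sequence fails) [AND] = 0.21 × 0.12 × 0.03 = 0.000756
P(Annular stack lost) [AND] = 0.000756 × 0.24 × 0.21 × 0.29 = 0.000011
P(Ram stack unavailable) [AND] = 0.27 × 0.000011 = 0.000003
P(Control pod unavailable) [OR] = 1 − (1−0.024276) × (1−0.000003) × (1−0.06) × (1−0.16) = 0.229571
P(Offshore blowout preventer fails to close) [AND] = 0.229571 × 0.03 = 0.006887
Rounded to 4 decimal places: P(Offshore blowout preventer fails to close) ≈ 0.0069.

0.0069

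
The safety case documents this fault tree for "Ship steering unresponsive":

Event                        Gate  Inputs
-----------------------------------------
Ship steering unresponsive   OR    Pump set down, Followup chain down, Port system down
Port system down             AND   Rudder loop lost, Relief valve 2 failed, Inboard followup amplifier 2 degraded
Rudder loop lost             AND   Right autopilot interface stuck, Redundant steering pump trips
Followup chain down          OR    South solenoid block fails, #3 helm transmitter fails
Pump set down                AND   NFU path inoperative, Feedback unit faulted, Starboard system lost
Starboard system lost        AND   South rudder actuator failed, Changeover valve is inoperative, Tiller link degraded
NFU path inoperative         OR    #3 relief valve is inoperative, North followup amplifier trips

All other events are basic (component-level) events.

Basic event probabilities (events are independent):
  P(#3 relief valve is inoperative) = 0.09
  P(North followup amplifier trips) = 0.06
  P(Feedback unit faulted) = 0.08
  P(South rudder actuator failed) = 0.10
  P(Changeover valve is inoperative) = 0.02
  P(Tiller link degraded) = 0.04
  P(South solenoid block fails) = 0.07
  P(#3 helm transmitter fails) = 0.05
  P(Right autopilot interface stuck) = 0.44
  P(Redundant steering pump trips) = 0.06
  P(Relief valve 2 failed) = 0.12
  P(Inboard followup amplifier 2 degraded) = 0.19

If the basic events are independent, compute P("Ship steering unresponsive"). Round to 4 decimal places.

P(NFU path inoperative) [OR] = 1 − (1−0.09) × (1−0.06) = 0.144600
P(Starboard system lost) [AND] = 0.10 × 0.02 × 0.04 = 0.000080
P(Pump set down) [AND] = 0.144600 × 0.08 × 0.000080 = 0.000001
P(Followup chain down) [OR] = 1 − (1−0.07) × (1−0.05) = 0.116500
P(Rudder loop lost) [AND] = 0.44 × 0.06 = 0.026400
P(Port system down) [AND] = 0.026400 × 0.12 × 0.19 = 0.000602
P(Ship steering unresponsive) [OR] = 1 − (1−0.000001) × (1−0.116500) × (1−0.000602) = 0.117033
Rounded to 4 decimal places: P(Ship steering unresponsive) ≈ 0.1170.

0.1170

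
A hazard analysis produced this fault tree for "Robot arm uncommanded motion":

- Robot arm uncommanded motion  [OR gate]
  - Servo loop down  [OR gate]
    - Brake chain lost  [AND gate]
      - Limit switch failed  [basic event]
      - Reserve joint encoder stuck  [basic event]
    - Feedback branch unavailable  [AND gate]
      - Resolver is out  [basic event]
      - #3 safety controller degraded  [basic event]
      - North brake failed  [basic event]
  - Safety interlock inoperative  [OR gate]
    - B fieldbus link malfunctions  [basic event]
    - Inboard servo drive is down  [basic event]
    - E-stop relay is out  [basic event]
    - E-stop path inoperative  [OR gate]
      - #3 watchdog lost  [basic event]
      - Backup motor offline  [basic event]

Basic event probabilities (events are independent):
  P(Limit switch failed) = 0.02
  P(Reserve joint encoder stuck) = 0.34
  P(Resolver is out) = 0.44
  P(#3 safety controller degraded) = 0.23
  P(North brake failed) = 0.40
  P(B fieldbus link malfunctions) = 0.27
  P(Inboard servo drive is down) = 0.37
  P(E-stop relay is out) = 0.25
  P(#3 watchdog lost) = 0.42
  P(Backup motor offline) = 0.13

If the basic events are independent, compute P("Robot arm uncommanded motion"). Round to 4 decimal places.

0.8341

P(Brake chain lost) [AND] = 0.02 × 0.34 = 0.006800
P(Feedback branch unavailable) [AND] = 0.44 × 0.23 × 0.40 = 0.040480
P(Servo loop down) [OR] = 1 − (1−0.006800) × (1−0.040480) = 0.047005
P(E-stop path inoperative) [OR] = 1 − (1−0.42) × (1−0.13) = 0.495400
P(Safety interlock inoperative) [OR] = 1 − (1−0.27) × (1−0.37) × (1−0.25) × (1−0.495400) = 0.825951
P(Robot arm uncommanded motion) [OR] = 1 − (1−0.047005) × (1−0.825951) = 0.834132
Rounded to 4 decimal places: P(Robot arm uncommanded motion) ≈ 0.8341.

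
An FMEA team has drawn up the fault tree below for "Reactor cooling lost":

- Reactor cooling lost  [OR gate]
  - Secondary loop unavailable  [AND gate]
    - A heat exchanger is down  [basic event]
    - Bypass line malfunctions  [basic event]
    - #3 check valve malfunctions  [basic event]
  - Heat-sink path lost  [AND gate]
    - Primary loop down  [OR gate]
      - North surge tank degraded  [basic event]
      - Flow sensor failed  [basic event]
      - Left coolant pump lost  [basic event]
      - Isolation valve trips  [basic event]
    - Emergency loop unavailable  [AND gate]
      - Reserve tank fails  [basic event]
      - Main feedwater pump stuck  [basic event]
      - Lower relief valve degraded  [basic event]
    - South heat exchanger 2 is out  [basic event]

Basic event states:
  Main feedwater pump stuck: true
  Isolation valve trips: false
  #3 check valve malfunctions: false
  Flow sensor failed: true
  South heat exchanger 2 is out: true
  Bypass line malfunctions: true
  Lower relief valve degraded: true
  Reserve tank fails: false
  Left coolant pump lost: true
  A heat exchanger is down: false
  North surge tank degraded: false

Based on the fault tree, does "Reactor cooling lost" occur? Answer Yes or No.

Secondary loop unavailable [AND]: A heat exchanger is down=not, Bypass line malfunctions=occurs, #3 check valve malfunctions=not → not all inputs occur → does not occur.
Primary loop down [OR]: North surge tank degraded=not, Flow sensor failed=occurs, Left coolant pump lost=occurs, Isolation valve trips=not → at least one input occurs → occurs.
Emergency loop unavailable [AND]: Reserve tank fails=not, Main feedwater pump stuck=occurs, Lower relief valve degraded=occurs → not all inputs occur → does not occur.
Heat-sink path lost [AND]: Primary loop down=occurs, Emergency loop unavailable=not, South heat exchanger 2 is out=occurs → not all inputs occur → does not occur.
Reactor cooling lost [OR]: Secondary loop unavailable=not, Heat-sink path lost=not → no input occurs → does not occur.

No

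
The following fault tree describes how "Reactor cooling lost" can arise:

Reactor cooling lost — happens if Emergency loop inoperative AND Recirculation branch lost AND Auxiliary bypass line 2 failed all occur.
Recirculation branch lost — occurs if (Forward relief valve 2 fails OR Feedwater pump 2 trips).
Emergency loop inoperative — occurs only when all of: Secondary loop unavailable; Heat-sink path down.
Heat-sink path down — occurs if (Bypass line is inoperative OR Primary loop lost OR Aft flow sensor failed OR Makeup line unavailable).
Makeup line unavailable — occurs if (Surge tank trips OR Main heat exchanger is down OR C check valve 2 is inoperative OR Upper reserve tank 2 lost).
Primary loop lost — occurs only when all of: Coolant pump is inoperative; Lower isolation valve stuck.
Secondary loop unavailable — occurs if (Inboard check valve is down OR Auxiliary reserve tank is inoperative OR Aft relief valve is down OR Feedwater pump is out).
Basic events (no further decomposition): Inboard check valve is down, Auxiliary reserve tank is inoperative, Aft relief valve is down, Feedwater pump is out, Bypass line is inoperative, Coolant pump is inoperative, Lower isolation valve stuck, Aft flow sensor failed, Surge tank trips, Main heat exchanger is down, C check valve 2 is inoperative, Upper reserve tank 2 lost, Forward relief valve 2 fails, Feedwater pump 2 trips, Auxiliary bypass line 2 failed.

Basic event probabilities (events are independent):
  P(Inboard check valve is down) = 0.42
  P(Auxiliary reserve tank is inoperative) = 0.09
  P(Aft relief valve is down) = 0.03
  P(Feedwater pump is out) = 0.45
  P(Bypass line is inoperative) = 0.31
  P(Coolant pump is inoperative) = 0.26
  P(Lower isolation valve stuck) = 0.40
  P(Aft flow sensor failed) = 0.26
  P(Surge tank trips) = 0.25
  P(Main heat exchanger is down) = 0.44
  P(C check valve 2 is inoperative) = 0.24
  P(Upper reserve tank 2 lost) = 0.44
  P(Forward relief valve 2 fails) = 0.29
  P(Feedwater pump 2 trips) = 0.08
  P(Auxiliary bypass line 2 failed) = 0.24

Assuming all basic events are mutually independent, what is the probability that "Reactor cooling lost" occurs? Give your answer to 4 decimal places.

0.0549

P(Secondary loop unavailable) [OR] = 1 − (1−0.42) × (1−0.09) × (1−0.03) × (1−0.45) = 0.718419
P(Primary loop lost) [AND] = 0.26 × 0.40 = 0.104000
P(Makeup line unavailable) [OR] = 1 − (1−0.25) × (1−0.44) × (1−0.24) × (1−0.44) = 0.821248
P(Heat-sink path down) [OR] = 1 − (1−0.31) × (1−0.104000) × (1−0.26) × (1−0.821248) = 0.918221
P(Emergency loop inoperative) [AND] = 0.718419 × 0.918221 = 0.659667
P(Recirculation branch lost) [OR] = 1 − (1−0.29) × (1−0.08) = 0.346800
P(Reactor cooling lost) [AND] = 0.659667 × 0.346800 × 0.24 = 0.054905
Rounded to 4 decimal places: P(Reactor cooling lost) ≈ 0.0549.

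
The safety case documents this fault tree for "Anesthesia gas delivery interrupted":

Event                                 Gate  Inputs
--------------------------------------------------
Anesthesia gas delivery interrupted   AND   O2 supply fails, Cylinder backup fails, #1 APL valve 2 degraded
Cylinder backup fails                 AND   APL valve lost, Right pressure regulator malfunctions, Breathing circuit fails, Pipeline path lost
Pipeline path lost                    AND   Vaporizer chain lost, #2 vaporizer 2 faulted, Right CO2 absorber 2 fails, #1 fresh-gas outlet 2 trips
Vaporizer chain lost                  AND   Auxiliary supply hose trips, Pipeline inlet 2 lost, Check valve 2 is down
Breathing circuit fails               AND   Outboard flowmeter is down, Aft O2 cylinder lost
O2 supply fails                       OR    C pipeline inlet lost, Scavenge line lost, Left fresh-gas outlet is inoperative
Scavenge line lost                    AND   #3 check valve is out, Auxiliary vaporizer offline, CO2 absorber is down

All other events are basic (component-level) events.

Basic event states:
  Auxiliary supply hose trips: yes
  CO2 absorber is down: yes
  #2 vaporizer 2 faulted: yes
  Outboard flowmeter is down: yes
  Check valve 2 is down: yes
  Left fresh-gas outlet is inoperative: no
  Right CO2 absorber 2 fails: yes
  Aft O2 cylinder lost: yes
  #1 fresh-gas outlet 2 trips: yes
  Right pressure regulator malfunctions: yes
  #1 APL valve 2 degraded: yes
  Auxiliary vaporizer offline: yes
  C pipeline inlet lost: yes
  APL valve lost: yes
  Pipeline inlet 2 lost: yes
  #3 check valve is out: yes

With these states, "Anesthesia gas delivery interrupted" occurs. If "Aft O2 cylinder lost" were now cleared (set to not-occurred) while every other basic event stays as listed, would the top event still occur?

No

Counterfactual: set "Aft O2 cylinder lost" to not occurred.
Scavenge line lost [AND]: #3 check valve is out=occurs, Auxiliary vaporizer offline=occurs, CO2 absorber is down=occurs → all inputs occur → occurs.
O2 supply fails [OR]: C pipeline inlet lost=occurs, Scavenge line lost=occurs, Left fresh-gas outlet is inoperative=not → at least one input occurs → occurs.
Breathing circuit fails [AND]: Outboard flowmeter is down=occurs, Aft O2 cylinder lost=not → not all inputs occur → does not occur.
Vaporizer chain lost [AND]: Auxiliary supply hose trips=occurs, Pipeline inlet 2 lost=occurs, Check valve 2 is down=occurs → all inputs occur → occurs.
Pipeline path lost [AND]: Vaporizer chain lost=occurs, #2 vaporizer 2 faulted=occurs, Right CO2 absorber 2 fails=occurs, #1 fresh-gas outlet 2 trips=occurs → all inputs occur → occurs.
Cylinder backup fails [AND]: APL valve lost=occurs, Right pressure regulator malfunctions=occurs, Breathing circuit fails=not, Pipeline path lost=occurs → not all inputs occur → does not occur.
Anesthesia gas delivery interrupted [AND]: O2 supply fails=occurs, Cylinder backup fails=not, #1 APL valve 2 degraded=occurs → not all inputs occur → does not occur.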